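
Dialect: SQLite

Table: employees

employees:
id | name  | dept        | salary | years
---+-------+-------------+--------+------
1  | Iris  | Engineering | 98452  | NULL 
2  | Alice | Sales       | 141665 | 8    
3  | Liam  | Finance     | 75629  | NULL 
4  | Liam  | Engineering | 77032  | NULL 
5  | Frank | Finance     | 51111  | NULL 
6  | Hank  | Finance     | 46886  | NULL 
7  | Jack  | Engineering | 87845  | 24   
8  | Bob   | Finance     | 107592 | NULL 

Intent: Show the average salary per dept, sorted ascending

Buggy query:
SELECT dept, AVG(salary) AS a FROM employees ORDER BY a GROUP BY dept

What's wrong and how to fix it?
Bug: GROUP BY must precede ORDER BY

Fix: Reorder: SELECT … FROM … GROUP BY … ORDER BY …

Corrected query:
SELECT dept, AVG(salary) AS a FROM employees GROUP BY dept ORDER BY a

Result:
dept        | a           
------------+-------------
Finance     | 70304.5     
Engineering | 87776.333333
Sales       | 141665      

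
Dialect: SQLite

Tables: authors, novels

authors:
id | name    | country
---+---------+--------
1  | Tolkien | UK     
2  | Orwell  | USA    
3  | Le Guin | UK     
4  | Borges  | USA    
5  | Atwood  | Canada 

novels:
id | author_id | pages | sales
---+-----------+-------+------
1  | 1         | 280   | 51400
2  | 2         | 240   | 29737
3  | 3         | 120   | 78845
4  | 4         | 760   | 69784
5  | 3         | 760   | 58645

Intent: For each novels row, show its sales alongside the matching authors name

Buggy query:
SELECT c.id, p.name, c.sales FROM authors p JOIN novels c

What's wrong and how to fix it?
Bug: Missing join condition: each novels row is matched to all authors rows instead of just its own

Fix: Specify the join condition linking the foreign key to the parent id

Corrected query:
SELECT c.id, p.name, c.sales FROM authors p JOIN novels c ON c.author_id = p.id

Result:
id | name    | sales
---+---------+------
1  | Tolkien | 51400
2  | Orwell  | 29737
3  | Le Guin | 78845
4  | Borges  | 69784
5  | Le Guin | 58645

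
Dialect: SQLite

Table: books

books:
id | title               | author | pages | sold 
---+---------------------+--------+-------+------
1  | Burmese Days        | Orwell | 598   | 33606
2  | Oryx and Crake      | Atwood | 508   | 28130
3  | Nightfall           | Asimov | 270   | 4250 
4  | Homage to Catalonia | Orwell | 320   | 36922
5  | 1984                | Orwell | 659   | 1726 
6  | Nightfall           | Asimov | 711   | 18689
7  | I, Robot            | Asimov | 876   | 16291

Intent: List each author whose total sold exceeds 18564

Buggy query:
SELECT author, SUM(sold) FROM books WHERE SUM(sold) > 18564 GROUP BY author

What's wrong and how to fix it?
Bug: Aggregate functions cannot appear in a WHERE clause

Fix: Move the aggregate condition to a HAVING clause

Corrected query:
SELECT author, SUM(sold) FROM books GROUP BY author HAVING SUM(sold) > 18564

Result:
author | SUM(sold)
-------+----------
Asimov | 39230    
Atwood | 28130    
Orwell | 72254    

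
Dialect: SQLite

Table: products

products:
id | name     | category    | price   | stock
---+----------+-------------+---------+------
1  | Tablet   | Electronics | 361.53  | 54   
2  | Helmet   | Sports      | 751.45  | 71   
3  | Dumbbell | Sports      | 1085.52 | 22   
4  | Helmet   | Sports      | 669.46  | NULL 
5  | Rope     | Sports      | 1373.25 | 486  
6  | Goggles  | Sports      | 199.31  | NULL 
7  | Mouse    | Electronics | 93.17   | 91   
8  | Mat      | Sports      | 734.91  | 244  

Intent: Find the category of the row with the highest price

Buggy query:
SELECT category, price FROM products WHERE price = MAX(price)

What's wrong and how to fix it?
Bug: WHERE is evaluated per row; an aggregate over the whole table isn't defined there

Fix: Use a subquery: WHERE price = (SELECT MAX(price) FROM products)

Corrected query:
SELECT category, price FROM products WHERE price = (SELECT MAX(price) FROM products)

Result:
category | price  
---------+--------
Sports   | 1373.25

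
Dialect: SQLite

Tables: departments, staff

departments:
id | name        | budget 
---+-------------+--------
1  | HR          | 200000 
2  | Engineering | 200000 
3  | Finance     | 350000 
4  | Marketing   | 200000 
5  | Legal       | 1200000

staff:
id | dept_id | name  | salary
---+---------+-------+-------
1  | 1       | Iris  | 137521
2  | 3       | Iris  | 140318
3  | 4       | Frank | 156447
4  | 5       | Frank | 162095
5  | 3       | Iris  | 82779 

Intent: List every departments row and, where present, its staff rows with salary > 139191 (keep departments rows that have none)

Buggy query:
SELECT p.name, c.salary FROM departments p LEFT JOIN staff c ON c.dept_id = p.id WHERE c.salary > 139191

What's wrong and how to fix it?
Bug: Filtering c.salary in WHERE discards the NULL rows produced by LEFT JOIN, turning it into an inner join

Fix: Put 'c.salary > 139191' in the JOIN's ON clause instead of WHERE

Corrected query:
SELECT p.name, c.salary FROM departments p LEFT JOIN staff c ON c.dept_id = p.id AND c.salary > 139191

Result:
name        | salary
------------+-------
HR          | NULL  
Engineering | NULL  
Finance     | 140318
Marketing   | 156447
Legal       | 162095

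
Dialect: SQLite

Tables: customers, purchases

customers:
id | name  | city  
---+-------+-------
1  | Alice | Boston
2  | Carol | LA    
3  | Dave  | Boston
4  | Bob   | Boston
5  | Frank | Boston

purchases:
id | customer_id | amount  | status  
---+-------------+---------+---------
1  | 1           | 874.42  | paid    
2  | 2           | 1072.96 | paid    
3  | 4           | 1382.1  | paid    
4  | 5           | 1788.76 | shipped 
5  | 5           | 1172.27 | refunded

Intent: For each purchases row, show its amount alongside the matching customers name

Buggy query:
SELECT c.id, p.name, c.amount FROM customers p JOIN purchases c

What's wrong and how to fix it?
Bug: Missing join condition: each purchases row is matched to all customers rows instead of just its own

Fix: Specify the join condition linking the foreign key to the parent id

Corrected query:
SELECT c.id, p.name, c.amount FROM customers p JOIN purchases c ON c.customer_id = p.id

Result:
id | name  | amount 
---+-------+--------
1  | Alice | 874.42 
2  | Carol | 1072.96
3  | Bob   | 1382.1 
4  | Frank | 1788.76
5  | Frank | 1172.27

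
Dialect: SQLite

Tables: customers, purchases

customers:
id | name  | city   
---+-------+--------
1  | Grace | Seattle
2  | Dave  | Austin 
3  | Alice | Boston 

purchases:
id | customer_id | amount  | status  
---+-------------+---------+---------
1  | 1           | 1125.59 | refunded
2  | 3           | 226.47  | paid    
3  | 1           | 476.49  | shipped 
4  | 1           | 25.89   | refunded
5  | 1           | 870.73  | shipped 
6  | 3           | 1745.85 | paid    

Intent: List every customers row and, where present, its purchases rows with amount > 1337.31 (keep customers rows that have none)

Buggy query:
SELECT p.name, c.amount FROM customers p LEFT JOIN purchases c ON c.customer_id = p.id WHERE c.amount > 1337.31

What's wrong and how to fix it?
Bug: A WHERE condition on the right-hand table after LEFT JOIN drops unmatched parents

Fix: Move the right-table condition into the ON clause so unmatched parents are kept

Corrected query:
SELECT p.name, c.amount FROM customers p LEFT JOIN purchases c ON c.customer_id = p.id AND c.amount > 1337.31

Result:
name  | amount 
------+--------
Grace | NULL   
Dave  | NULL   
Alice | 1745.85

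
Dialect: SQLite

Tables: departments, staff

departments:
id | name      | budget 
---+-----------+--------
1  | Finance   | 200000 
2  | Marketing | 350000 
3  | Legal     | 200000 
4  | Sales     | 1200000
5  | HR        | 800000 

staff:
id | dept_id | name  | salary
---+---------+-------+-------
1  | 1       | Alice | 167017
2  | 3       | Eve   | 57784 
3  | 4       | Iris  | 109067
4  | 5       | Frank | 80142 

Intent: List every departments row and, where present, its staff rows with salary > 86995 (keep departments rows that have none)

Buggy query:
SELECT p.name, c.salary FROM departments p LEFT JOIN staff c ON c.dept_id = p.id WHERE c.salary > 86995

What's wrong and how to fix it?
Bug: A WHERE condition on the right-hand table after LEFT JOIN drops unmatched parents

Fix: Move the right-table condition into the ON clause so unmatched parents are kept

Corrected query:
SELECT p.name, c.salary FROM departments p LEFT JOIN staff c ON c.dept_id = p.id AND c.salary > 86995

Result:
name      | salary
----------+-------
Finance   | 167017
Marketing | NULL  
Legal     | NULL  
Sales     | 109067
HR        | NULL  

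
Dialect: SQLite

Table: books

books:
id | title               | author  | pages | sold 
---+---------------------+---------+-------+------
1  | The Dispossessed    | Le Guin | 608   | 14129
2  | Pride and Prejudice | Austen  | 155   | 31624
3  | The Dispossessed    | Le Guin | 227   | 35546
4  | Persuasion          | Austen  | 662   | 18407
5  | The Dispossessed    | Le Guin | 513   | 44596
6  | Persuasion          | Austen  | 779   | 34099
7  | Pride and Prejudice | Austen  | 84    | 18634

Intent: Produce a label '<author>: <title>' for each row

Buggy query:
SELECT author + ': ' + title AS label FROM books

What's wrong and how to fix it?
Bug: SQLite uses || for string concatenation; + coerces text to numbers (yielding 0)

Fix: Replace + with || to concatenate text

Corrected query:
SELECT author || ': ' || title AS label FROM books

Result:
label                      
---------------------------
Le Guin: The Dispossessed  
Austen: Pride and Prejudice
Le Guin: The Dispossessed  
Austen: Persuasion         
Le Guin: The Dispossessed  
Austen: Persuasion         
Austen: Pride and Prejudice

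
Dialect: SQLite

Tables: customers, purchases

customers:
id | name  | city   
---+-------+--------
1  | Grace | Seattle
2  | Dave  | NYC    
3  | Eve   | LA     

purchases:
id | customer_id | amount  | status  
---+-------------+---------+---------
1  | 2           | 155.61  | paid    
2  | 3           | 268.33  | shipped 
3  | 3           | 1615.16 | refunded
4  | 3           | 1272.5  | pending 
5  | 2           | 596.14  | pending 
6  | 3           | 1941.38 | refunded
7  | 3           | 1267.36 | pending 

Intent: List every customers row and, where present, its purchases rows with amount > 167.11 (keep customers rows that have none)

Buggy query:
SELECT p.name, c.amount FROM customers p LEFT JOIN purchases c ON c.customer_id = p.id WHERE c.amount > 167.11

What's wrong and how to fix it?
Bug: Filtering c.amount in WHERE discards the NULL rows produced by LEFT JOIN, turning it into an inner join

Fix: Put 'c.amount > 167.11' in the JOIN's ON clause instead of WHERE

Corrected query:
SELECT p.name, c.amount FROM customers p LEFT JOIN purchases c ON c.customer_id = p.id AND c.amount > 167.11

Result:
name  | amount 
------+--------
Grace | NULL   
Dave  | 596.14 
Eve   | 268.33 
Eve   | 1267.36
Eve   | 1272.5 
Eve   | 1615.16
Eve   | 1941.38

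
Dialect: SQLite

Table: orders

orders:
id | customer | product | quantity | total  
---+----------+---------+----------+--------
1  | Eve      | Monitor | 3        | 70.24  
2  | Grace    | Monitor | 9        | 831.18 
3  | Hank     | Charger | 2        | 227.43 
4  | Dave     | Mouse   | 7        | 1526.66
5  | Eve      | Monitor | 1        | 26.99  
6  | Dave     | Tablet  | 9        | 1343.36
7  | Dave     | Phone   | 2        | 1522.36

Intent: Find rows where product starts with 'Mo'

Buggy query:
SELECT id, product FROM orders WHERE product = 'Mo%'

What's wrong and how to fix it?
Bug: Wildcards only work with LIKE; '=' treats '%' as a literal character

Fix: Use LIKE for wildcard pattern matching

Corrected query:
SELECT id, product FROM orders WHERE product LIKE 'Mo%'

Result:
id | product
---+--------
1  | Monitor
2  | Monitor
4  | Mouse  
5  | Monitor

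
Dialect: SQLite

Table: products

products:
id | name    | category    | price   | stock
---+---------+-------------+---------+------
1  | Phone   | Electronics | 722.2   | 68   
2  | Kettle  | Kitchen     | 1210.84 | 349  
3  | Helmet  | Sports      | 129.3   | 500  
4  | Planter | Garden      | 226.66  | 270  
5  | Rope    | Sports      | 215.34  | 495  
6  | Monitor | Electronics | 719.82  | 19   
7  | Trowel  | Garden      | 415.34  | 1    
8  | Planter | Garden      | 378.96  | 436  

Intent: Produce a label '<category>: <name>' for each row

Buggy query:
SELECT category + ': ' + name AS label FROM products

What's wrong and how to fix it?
Bug: '+' is numeric addition; on text columns SQLite converts them to 0 instead of concatenating

Fix: Use the || operator for string concatenation

Corrected query:
SELECT category || ': ' || name AS label FROM products

Result:
label               
--------------------
Electronics: Phone  
Kitchen: Kettle     
Sports: Helmet      
Garden: Planter     
Sports: Rope        
Electronics: Monitor
Garden: Trowel      
Garden: Planter     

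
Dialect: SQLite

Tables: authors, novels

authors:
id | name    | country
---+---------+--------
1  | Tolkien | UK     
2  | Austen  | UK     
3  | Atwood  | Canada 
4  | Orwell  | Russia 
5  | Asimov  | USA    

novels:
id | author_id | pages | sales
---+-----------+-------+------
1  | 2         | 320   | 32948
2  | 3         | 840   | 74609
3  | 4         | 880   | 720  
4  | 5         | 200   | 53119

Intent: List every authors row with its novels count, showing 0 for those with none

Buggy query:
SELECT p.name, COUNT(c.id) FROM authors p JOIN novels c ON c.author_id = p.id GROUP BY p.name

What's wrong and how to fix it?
Bug: INNER JOIN drops authors rows that have no matching novels rows

Fix: Switch to LEFT JOIN to retain unmatched parent rows

Corrected query:
SELECT p.name, COUNT(c.id) FROM authors p LEFT JOIN novels c ON c.author_id = p.id GROUP BY p.name

Result:
name    | COUNT(c.id)
--------+------------
Asimov  | 1          
Atwood  | 1          
Austen  | 1          
Orwell  | 1          
Tolkien | 0          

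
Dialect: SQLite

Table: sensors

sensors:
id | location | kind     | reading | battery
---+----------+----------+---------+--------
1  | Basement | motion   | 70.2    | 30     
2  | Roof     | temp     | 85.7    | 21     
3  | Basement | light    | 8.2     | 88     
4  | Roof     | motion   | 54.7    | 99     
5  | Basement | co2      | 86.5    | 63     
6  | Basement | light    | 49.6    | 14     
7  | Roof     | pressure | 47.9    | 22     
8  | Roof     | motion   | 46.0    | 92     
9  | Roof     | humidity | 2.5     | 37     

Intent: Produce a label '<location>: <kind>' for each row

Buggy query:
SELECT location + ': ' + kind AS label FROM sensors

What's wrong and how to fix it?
Bug: SQLite uses || for string concatenation; + coerces text to numbers (yielding 0)

Fix: Use the || operator for string concatenation

Corrected query:
SELECT location || ': ' || kind AS label FROM sensors

Result:
label           
----------------
Basement: motion
Roof: temp      
Basement: light 
Roof: motion    
Basement: co2   
Basement: light 
Roof: pressure  
Roof: motion    
Roof: humidity  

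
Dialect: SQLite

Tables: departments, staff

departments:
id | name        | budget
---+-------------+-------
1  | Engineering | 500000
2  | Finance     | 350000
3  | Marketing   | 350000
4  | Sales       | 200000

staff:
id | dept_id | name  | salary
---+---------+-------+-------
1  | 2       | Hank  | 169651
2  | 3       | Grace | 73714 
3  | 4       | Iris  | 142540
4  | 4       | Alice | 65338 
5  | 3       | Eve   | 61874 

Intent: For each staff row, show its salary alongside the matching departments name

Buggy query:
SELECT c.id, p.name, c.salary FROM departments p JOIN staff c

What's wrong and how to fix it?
Bug: JOIN with no ON clause produces a cartesian product; every staff row pairs with every departments row

Fix: Add ON c.dept_id = p.id to the JOIN

Corrected query:
SELECT c.id, p.name, c.salary FROM departments p JOIN staff c ON c.dept_id = p.id

Result:
id | name      | salary
---+-----------+-------
1  | Finance   | 169651
2  | Marketing | 73714 
3  | Sales     | 142540
4  | Sales     | 65338 
5  | Marketing | 61874 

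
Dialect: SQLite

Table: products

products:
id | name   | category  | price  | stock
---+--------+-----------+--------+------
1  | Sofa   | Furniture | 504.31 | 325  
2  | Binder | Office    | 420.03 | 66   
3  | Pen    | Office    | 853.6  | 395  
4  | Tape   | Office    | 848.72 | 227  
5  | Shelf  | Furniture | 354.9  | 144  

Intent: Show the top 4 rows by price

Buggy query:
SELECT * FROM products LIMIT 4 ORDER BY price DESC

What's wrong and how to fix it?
Bug: LIMIT must come after ORDER BY

Fix: Swap the clauses: ORDER BY first, then LIMIT

Corrected query:
SELECT * FROM products ORDER BY price DESC LIMIT 4

Result:
id | name   | category  | price  | stock
---+--------+-----------+--------+------
3  | Pen    | Office    | 853.6  | 395  
4  | Tape   | Office    | 848.72 | 227  
1  | Sofa   | Furniture | 504.31 | 325  
2  | Binder | Office    | 420.03 | 66   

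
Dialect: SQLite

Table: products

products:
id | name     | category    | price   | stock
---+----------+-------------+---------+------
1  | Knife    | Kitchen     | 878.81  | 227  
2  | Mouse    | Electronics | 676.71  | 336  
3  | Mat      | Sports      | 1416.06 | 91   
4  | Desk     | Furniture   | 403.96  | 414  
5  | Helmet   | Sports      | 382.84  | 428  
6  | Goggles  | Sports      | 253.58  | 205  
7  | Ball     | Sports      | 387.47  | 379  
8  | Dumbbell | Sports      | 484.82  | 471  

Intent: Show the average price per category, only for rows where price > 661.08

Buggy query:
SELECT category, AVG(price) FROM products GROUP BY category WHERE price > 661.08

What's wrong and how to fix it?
Bug: Row-level WHERE must come before GROUP BY in the clause order

Fix: Move the WHERE clause before GROUP BY

Corrected query:
SELECT category, AVG(price) FROM products WHERE price > 661.08 GROUP BY category

Result:
category    | AVG(price)
------------+-----------
Electronics | 676.71    
Kitchen     | 878.81    
Sports      | 1416.06   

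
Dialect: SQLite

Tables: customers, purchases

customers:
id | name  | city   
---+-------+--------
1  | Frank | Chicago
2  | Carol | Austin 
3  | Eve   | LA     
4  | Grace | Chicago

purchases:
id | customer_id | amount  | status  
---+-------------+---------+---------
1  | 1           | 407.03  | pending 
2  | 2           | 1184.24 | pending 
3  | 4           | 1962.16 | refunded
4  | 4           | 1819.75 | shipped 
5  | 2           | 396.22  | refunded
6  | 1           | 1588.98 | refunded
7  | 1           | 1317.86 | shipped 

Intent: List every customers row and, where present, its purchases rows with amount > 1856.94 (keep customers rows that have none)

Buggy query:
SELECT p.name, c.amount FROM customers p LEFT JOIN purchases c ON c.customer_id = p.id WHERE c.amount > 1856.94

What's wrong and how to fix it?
Bug: Filtering c.amount in WHERE discards the NULL rows produced by LEFT JOIN, turning it into an inner join

Fix: Move the right-table condition into the ON clause so unmatched parents are kept

Corrected query:
SELECT p.name, c.amount FROM customers p LEFT JOIN purchases c ON c.customer_id = p.id AND c.amount > 1856.94

Result:
name  | amount 
------+--------
Frank | NULL   
Carol | NULL   
Eve   | NULL   
Grace | 1962.16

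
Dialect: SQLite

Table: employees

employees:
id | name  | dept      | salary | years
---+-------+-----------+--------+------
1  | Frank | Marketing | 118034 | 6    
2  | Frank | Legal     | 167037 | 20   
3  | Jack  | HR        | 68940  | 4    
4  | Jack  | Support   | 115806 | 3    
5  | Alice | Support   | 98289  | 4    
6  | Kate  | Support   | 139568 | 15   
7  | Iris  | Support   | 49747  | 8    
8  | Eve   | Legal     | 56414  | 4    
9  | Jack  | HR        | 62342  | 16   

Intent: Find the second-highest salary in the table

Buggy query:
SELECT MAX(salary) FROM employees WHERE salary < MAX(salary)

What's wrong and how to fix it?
Bug: MAX(salary) on the right of the comparison is an aggregate-in-WHERE error

Fix: Compute the overall MAX in a subquery, then take MAX of rows below it

Corrected query:
SELECT MAX(salary) FROM employees WHERE salary < (SELECT MAX(salary) FROM employees)

Result:
MAX(salary)
-----------
139568     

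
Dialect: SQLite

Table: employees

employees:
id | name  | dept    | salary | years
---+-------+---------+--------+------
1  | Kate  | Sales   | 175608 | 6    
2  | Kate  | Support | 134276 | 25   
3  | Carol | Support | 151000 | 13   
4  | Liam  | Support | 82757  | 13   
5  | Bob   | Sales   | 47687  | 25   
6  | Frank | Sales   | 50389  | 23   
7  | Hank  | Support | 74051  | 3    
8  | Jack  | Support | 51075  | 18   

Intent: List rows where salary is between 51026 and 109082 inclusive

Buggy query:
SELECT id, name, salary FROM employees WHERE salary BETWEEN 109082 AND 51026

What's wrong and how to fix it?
Bug: The bounds are reversed; BETWEEN a AND b requires a <= b to match anything

Fix: Swap the bounds so the smaller value comes first

Corrected query:
SELECT id, name, salary FROM employees WHERE salary BETWEEN 51026 AND 109082

Result:
id | name | salary
---+------+-------
4  | Liam | 82757 
7  | Hank | 74051 
8  | Jack | 51075 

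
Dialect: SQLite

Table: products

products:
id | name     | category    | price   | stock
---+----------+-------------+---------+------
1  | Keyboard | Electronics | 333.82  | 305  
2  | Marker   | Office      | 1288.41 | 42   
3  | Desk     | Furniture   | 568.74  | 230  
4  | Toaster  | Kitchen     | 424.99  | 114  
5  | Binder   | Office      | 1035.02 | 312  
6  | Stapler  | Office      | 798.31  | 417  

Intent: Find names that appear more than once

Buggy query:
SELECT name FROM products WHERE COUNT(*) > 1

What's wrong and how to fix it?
Bug: WHERE can't reference COUNT(*); aggregates are computed after WHERE

Fix: GROUP BY name, then filter groups with HAVING COUNT(*) > 1

Corrected query:
SELECT name FROM products GROUP BY name HAVING COUNT(*) > 1

Result:
(no rows)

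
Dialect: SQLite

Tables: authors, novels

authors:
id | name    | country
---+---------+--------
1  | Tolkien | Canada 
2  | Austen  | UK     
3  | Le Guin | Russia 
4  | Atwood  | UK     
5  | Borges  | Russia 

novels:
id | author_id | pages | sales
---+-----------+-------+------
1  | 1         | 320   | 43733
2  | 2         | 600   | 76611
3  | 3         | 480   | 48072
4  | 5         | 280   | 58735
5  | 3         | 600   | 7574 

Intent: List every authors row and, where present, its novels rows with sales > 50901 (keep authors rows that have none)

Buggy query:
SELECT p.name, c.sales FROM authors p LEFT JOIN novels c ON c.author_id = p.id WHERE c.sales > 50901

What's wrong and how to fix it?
Bug: A WHERE condition on the right-hand table after LEFT JOIN drops unmatched parents

Fix: Move the right-table condition into the ON clause so unmatched parents are kept

Corrected query:
SELECT p.name, c.sales FROM authors p LEFT JOIN novels c ON c.author_id = p.id AND c.sales > 50901

Result:
name    | sales
--------+------
Tolkien | NULL 
Austen  | 76611
Le Guin | NULL 
Atwood  | NULL 
Borges  | 58735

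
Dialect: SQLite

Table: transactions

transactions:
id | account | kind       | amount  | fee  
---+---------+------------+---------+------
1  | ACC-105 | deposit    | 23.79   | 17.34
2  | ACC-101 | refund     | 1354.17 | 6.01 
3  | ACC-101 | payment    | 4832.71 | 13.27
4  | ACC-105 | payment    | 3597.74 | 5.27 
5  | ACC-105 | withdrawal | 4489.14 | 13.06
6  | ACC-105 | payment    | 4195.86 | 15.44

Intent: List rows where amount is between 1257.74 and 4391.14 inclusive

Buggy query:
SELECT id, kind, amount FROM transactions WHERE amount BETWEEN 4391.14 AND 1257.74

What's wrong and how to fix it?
Bug: The bounds are reversed; BETWEEN a AND b requires a <= b to match anything

Fix: Write BETWEEN 1257.74 AND 4391.14

Corrected query:
SELECT id, kind, amount FROM transactions WHERE amount BETWEEN 1257.74 AND 4391.14

Result:
id | kind    | amount 
---+---------+--------
2  | refund  | 1354.17
4  | payment | 3597.74
6  | payment | 4195.86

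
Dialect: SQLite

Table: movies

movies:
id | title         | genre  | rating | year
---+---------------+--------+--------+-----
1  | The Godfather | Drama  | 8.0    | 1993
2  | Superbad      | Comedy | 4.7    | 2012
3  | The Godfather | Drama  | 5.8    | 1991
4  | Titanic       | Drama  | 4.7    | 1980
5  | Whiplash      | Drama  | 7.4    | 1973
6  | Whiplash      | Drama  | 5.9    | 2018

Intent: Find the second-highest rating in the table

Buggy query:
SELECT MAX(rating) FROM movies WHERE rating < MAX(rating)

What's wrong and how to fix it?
Bug: The inner MAX is an aggregate inside WHERE, which is not allowed

Fix: Put the inner MAX in a scalar subquery

Corrected query:
SELECT MAX(rating) FROM movies WHERE rating < (SELECT MAX(rating) FROM movies)

Result:
MAX(rating)
-----------
7.4        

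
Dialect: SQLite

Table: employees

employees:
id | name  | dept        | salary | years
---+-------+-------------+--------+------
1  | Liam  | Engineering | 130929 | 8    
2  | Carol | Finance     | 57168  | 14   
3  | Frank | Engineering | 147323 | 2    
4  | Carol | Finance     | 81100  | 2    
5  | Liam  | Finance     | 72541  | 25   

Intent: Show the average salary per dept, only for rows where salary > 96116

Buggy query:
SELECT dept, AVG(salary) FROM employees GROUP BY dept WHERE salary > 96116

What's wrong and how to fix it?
Bug: WHERE cannot follow GROUP BY

Fix: Move the WHERE clause before GROUP BY

Corrected query:
SELECT dept, AVG(salary) FROM employees WHERE salary > 96116 GROUP BY dept

Result:
dept        | AVG(salary)
------------+------------
Engineering | 139126     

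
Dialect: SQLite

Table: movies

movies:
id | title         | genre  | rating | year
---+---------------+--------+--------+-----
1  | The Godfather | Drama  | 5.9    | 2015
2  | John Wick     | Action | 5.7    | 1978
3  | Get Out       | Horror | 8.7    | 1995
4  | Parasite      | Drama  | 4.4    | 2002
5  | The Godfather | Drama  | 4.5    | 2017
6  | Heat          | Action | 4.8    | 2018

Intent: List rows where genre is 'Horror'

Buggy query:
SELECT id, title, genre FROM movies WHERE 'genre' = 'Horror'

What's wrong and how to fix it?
Bug: 'genre' in single quotes is a string literal, not the column; the comparison is literal-vs-literal and never true

Fix: Reference the column as genre without single quotes

Corrected query:
SELECT id, title, genre FROM movies WHERE genre = 'Horror'

Result:
id | title   | genre 
---+---------+-------
3  | Get Out | Horror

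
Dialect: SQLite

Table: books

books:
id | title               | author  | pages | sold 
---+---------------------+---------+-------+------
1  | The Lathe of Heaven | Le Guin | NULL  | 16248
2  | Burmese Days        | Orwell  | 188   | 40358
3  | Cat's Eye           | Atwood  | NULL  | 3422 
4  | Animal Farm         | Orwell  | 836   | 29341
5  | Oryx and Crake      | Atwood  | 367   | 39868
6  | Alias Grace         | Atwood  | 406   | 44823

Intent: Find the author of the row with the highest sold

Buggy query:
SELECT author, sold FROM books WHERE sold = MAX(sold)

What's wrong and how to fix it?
Bug: MAX(sold) is an aggregate and cannot be used directly in WHERE

Fix: Use a subquery: WHERE sold = (SELECT MAX(sold) FROM books)

Corrected query:
SELECT author, sold FROM books WHERE sold = (SELECT MAX(sold) FROM books)

Result:
author | sold 
-------+------
Atwood | 44823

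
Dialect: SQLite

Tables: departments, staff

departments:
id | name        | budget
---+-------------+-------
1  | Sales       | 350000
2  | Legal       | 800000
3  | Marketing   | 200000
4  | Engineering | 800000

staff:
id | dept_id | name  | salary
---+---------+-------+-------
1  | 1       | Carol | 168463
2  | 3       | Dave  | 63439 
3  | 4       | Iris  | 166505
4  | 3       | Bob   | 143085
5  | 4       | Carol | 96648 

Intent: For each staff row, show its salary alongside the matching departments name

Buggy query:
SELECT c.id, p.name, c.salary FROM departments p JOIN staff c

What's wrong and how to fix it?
Bug: JOIN with no ON clause produces a cartesian product; every staff row pairs with every departments row

Fix: Add ON c.dept_id = p.id to the JOIN

Corrected query:
SELECT c.id, p.name, c.salary FROM departments p JOIN staff c ON c.dept_id = p.id

Result:
id | name        | salary
---+-------------+-------
1  | Sales       | 168463
2  | Marketing   | 63439 
3  | Engineering | 166505
4  | Marketing   | 143085
5  | Engineering | 96648 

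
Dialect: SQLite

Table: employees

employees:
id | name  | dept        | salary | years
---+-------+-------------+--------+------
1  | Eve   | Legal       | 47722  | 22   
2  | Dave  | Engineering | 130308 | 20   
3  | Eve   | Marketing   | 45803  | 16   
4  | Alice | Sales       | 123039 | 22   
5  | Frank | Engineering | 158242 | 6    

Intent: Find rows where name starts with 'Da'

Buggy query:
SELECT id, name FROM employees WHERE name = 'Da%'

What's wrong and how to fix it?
Bug: Wildcards only work with LIKE; '=' treats '%' as a literal character

Fix: Replace '=' with LIKE so 'Da%' is treated as a pattern

Corrected query:
SELECT id, name FROM employees WHERE name LIKE 'Da%'

Result:
id | name
---+-----
2  | Dave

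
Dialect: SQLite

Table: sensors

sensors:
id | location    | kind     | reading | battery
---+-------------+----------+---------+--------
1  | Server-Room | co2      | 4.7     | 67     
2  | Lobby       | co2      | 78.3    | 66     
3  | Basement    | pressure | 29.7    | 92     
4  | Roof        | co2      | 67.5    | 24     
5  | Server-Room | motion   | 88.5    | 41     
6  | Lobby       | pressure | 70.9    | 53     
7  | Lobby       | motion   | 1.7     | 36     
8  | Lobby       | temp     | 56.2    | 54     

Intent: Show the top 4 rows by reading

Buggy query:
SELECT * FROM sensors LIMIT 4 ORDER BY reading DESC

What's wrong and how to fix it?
Bug: LIMIT must come after ORDER BY

Fix: Sort with ORDER BY, then apply LIMIT

Corrected query:
SELECT * FROM sensors ORDER BY reading DESC LIMIT 4

Result:
id | location    | kind     | reading | battery
---+-------------+----------+---------+--------
5  | Server-Room | motion   | 88.5    | 41     
2  | Lobby       | co2      | 78.3    | 66     
6  | Lobby       | pressure | 70.9    | 53     
4  | Roof        | co2      | 67.5    | 24     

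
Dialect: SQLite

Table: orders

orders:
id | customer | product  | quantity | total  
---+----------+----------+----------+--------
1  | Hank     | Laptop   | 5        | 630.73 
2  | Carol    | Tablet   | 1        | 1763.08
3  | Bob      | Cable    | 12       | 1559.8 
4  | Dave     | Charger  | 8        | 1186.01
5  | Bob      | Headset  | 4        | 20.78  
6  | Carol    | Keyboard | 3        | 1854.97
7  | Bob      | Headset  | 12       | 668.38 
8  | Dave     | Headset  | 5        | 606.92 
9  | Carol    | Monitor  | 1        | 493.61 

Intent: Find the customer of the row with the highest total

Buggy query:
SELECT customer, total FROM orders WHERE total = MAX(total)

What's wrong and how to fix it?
Bug: WHERE is evaluated per row; an aggregate over the whole table isn't defined there

Fix: Wrap MAX in a scalar subquery so WHERE compares against a single value

Corrected query:
SELECT customer, total FROM orders WHERE total = (SELECT MAX(total) FROM orders)

Result:
customer | total  
---------+--------
Carol    | 1854.97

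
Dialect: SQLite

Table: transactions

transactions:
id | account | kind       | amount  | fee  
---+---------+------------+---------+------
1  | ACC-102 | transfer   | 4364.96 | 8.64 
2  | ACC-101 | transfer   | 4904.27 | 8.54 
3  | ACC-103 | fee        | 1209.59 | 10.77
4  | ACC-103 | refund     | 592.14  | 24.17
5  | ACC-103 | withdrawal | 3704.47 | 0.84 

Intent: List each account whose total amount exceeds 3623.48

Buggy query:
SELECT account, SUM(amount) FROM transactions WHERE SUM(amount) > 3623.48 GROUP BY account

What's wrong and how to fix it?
Bug: WHERE runs before GROUP BY, so aggregates aren't available there

Fix: Move the aggregate condition to a HAVING clause

Corrected query:
SELECT account, SUM(amount) FROM transactions GROUP BY account HAVING SUM(amount) > 3623.48

Result:
account | SUM(amount)
--------+------------
ACC-101 | 4904.27    
ACC-102 | 4364.96    
ACC-103 | 5506.2     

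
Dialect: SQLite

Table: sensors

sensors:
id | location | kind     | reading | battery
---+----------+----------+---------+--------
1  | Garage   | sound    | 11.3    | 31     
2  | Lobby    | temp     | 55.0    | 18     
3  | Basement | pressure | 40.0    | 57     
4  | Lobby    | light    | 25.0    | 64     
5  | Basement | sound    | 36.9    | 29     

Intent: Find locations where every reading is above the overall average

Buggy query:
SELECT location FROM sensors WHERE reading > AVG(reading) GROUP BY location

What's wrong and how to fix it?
Bug: WHERE evaluates per row before aggregation, so AVG() is unavailable

Fix: Use a subquery for AVG and a HAVING MIN(...) filter so the condition holds for every row in the group

Corrected query:
SELECT location FROM sensors GROUP BY location HAVING MIN(reading) > (SELECT AVG(reading) FROM sensors)

Result:
location
--------
Basement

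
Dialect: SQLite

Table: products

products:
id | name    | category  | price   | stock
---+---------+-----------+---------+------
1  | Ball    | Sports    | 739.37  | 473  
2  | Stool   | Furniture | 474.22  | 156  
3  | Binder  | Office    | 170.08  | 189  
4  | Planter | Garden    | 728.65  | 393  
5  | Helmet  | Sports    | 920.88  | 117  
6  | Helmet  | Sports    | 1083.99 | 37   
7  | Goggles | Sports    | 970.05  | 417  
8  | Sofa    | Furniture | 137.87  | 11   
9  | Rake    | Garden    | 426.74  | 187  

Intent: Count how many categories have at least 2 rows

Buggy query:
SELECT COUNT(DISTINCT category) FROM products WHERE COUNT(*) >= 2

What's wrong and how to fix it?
Bug: WHERE filters individual rows, not groups, so a group-level COUNT is invalid there

Fix: Group first with HAVING COUNT(*) >= 2, then COUNT the resulting groups

Corrected query:
SELECT COUNT(*) FROM (SELECT category FROM products GROUP BY category HAVING COUNT(*) >= 2)

Result:
COUNT(*)
--------
3       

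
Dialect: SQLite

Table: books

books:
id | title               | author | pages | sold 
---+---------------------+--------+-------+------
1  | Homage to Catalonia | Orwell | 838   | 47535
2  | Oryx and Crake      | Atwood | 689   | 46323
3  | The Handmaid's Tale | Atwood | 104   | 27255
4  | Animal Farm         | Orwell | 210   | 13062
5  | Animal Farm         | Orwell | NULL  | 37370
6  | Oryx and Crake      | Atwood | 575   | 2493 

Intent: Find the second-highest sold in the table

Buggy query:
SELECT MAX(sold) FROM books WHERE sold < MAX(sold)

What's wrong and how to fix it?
Bug: The inner MAX is an aggregate inside WHERE, which is not allowed

Fix: Put the inner MAX in a scalar subquery

Corrected query:
SELECT MAX(sold) FROM books WHERE sold < (SELECT MAX(sold) FROM books)

Result:
MAX(sold)
---------
46323    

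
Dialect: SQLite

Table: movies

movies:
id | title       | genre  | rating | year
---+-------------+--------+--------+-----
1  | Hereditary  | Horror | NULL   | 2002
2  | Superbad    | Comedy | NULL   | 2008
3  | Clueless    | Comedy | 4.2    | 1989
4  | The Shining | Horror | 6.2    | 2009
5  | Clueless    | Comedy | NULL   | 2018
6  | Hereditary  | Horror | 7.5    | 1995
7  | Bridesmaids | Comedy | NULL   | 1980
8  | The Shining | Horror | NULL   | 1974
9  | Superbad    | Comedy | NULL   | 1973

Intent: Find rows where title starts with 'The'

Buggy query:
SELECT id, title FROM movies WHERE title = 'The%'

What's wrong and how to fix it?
Bug: Wildcards only work with LIKE; '=' treats '%' as a literal character

Fix: Use LIKE for wildcard pattern matching

Corrected query:
SELECT id, title FROM movies WHERE title LIKE 'The%'

Result:
id | title      
---+------------
4  | The Shining
8  | The Shining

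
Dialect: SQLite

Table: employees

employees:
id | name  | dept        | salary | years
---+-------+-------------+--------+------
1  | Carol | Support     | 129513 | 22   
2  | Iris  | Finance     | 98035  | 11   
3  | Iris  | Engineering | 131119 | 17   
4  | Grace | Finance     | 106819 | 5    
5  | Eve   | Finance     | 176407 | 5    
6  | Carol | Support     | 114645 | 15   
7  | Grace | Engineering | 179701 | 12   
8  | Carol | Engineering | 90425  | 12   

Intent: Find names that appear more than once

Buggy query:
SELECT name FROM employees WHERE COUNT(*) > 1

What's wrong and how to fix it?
Bug: WHERE can't reference COUNT(*); aggregates are computed after WHERE

Fix: Group first, then use HAVING for the count condition

Corrected query:
SELECT name FROM employees GROUP BY name HAVING COUNT(*) > 1

Result:
name 
-----
Carol
Grace
Iris 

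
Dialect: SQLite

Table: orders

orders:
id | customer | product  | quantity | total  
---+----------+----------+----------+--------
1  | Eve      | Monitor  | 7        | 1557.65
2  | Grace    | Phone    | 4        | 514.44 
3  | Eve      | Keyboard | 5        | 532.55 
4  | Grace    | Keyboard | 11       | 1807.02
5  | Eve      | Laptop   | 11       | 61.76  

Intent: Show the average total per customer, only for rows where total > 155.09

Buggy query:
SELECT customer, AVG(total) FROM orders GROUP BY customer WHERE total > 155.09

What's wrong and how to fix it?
Bug: Row-level WHERE must come before GROUP BY in the clause order

Fix: Place WHERE between FROM and GROUP BY

Corrected query:
SELECT customer, AVG(total) FROM orders WHERE total > 155.09 GROUP BY customer

Result:
customer | AVG(total)
---------+-----------
Eve      | 1045.1    
Grace    | 1160.73   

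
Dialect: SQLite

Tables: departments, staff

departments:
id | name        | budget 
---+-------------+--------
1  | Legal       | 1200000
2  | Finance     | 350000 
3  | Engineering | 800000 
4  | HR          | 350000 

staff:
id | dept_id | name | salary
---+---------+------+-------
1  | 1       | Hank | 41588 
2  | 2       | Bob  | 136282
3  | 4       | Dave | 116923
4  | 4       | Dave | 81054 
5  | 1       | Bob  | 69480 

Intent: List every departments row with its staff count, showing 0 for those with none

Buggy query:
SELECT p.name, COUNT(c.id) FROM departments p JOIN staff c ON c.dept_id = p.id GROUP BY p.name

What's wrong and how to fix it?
Bug: INNER JOIN drops departments rows that have no matching staff rows

Fix: Use LEFT JOIN so parents without children still appear (COUNT(c.id) gives 0)

Corrected query:
SELECT p.name, COUNT(c.id) FROM departments p LEFT JOIN staff c ON c.dept_id = p.id GROUP BY p.name

Result:
name        | COUNT(c.id)
------------+------------
Engineering | 0          
Finance     | 1          
HR          | 2          
Legal       | 2          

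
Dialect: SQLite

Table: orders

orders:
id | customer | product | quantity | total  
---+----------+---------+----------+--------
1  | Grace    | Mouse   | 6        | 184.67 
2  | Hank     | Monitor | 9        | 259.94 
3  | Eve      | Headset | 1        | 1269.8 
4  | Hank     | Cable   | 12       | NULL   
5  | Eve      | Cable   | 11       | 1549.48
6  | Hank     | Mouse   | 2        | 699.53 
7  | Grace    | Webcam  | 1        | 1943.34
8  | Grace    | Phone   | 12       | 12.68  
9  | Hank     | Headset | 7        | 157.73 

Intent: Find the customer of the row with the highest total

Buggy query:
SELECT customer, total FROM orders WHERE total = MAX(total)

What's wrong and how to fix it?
Bug: WHERE is evaluated per row; an aggregate over the whole table isn't defined there

Fix: Wrap MAX in a scalar subquery so WHERE compares against a single value

Corrected query:
SELECT customer, total FROM orders WHERE total = (SELECT MAX(total) FROM orders)

Result:
customer | total  
---------+--------
Grace    | 1943.34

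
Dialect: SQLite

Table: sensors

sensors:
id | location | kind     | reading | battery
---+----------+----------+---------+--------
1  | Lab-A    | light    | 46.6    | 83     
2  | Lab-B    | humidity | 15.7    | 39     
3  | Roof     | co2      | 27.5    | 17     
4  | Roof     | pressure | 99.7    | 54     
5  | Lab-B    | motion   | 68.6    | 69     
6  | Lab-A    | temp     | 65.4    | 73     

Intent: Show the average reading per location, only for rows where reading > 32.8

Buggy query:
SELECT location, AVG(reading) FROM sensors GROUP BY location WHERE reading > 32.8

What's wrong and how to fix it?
Bug: WHERE cannot follow GROUP BY

Fix: Place WHERE between FROM and GROUP BY

Corrected query:
SELECT location, AVG(reading) FROM sensors WHERE reading > 32.8 GROUP BY location

Result:
location | AVG(reading)
---------+-------------
Lab-A    | 56          
Lab-B    | 68.6        
Roof     | 99.7        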